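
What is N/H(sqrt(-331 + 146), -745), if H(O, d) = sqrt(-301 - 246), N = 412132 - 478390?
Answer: 66258*I*sqrt(547)/547 ≈ 2833.0*I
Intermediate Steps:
N = -66258
H(O, d) = I*sqrt(547) (H(O, d) = sqrt(-547) = I*sqrt(547))
N/H(sqrt(-331 + 146), -745) = -66258*(-I*sqrt(547)/547) = -(-66258)*I*sqrt(547)/547 = 66258*I*sqrt(547)/547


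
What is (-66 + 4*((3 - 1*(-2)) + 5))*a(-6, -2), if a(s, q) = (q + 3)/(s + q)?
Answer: 13/4 ≈ 3.2500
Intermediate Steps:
a(s, q) = (3 + q)/(q + s)
(-66 + 4*((3 - 1*(-2)) + 5))*a(-6, -2) = (-66 + 4*((3 - 1*(-2)) + 5))*((3 - 2)/(-2 - 6)) = (-66 + 4*((3 + 2) + 5))*(1/(-8)) = (-66 + 4*(5 + 5))*(-⅛*1) = (-66 + 4*10)*(-⅛) = (-66 + 40)*(-⅛) = -26*(-⅛) = 13/4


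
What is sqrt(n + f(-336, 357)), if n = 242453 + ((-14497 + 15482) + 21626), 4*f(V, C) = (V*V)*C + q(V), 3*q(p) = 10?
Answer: sqrt(372277182)/6 ≈ 3215.7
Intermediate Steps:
q(p) = 10/3 (q(p) = (1/3)*10 = 10/3)
f(V, C) = 5/6 + C*V**2/4 (f(V, C) = ((V*V)*C + 10/3)/4 = (V**2*C + 10/3)/4 = (C*V**2 + 10/3)/4 = (10/3 + C*V**2)/4 = 5/6 + C*V**2/4)
n = 265064 (n = 242453 + (985 + 21626) = 242453 + 22611 = 265064)
sqrt(n + f(-336, 357)) = sqrt(265064 + (5/6 + (1/4)*357*(-336)**2)) = sqrt(265064 + (5/6 + (1/4)*357*112896)) = sqrt(265064 + (5/6 + 10075968)) = sqrt(265064 + 60455813/6) = sqrt(62046197/6) = sqrt(372277182)/6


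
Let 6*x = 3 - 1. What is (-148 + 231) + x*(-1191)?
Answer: -314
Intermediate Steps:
x = 1/3 (x = (3 - 1)/6 = (1/6)*2 = 1/3 ≈ 0.33333)
(-148 + 231) + x*(-1191) = (-148 + 231) + (1/3)*(-1191) = 83 - 397 = -314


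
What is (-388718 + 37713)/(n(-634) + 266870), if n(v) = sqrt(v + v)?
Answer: -46836352175/35609799084 + 351005*I*sqrt(317)/35609799084 ≈ -1.3153 + 0.0001755*I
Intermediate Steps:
n(v) = sqrt(2)*sqrt(v) (n(v) = sqrt(2*v) = sqrt(2)*sqrt(v))
(-388718 + 37713)/(n(-634) + 266870) = (-388718 + 37713)/(sqrt(2)*sqrt(-634) + 266870) = -351005/(sqrt(2)*(I*sqrt(634)) + 266870) = -351005/(2*I*sqrt(317) + 266870) = -351005/(266870 + 2*I*sqrt(317))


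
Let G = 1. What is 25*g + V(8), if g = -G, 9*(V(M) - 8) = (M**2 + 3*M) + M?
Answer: -19/3 ≈ -6.3333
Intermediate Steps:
V(M) = 8 + M**2/9 + 4*M/9 (V(M) = 8 + ((M**2 + 3*M) + M)/9 = 8 + (M**2 + 4*M)/9 = 8 + (M**2/9 + 4*M/9) = 8 + M**2/9 + 4*M/9)
g = -1 (g = -1*1 = -1)
25*g + V(8) = 25*(-1) + (8 + (1/9)*8**2 + (4/9)*8) = -25 + (8 + (1/9)*64 + 32/9) = -25 + (8 + 64/9 + 32/9) = -25 + 56/3 = -19/3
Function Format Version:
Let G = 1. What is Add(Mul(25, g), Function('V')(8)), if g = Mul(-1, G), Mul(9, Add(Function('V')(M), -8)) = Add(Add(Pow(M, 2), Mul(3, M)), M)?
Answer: Rational(-19, 3) ≈ -6.3333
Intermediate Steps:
Function('V')(M) = Add(8, Mul(Rational(1, 9), Pow(M, 2)), Mul(Rational(4, 9), M)) (Function('V')(M) = Add(8, Mul(Rational(1, 9), Add(Add(Pow(M, 2), Mul(3, M)), M))) = Add(8, Mul(Rational(1, 9), Add(Pow(M, 2), Mul(4, M)))) = Add(8, Add(Mul(Rational(1, 9), Pow(M, 2)), Mul(Rational(4, 9), M))) = Add(8, Mul(Rational(1, 9), Pow(M, 2)), Mul(Rational(4, 9), M)))
g = -1 (g = Mul(-1, 1) = -1)
Add(Mul(25, g), Function('V')(8)) = Add(Mul(25, -1), Add(8, Mul(Rational(1, 9), Pow(8, 2)), Mul(Rational(4, 9), 8))) = Add(-25, Add(8, Mul(Rational(1, 9), 64), Rational(32, 9))) = Add(-25, Add(8, Rational(64, 9), Rational(32, 9))) = Add(-25, Rational(56, 3)) = Rational(-19, 3)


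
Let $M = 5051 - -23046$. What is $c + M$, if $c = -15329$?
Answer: $12768$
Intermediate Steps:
$M = 28097$ ($M = 5051 + 23046 = 28097$)
$c + M = -15329 + 28097 = 12768$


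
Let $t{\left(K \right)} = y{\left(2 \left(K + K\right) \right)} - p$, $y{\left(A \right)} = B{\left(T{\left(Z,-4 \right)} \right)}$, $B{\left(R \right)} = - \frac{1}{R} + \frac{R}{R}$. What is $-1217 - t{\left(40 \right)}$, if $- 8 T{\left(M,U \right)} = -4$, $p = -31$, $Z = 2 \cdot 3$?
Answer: $-1247$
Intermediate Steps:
$Z = 6$
$T{\left(M,U \right)} = \frac{1}{2}$ ($T{\left(M,U \right)} = \left(- \frac{1}{8}\right) \left(-4\right) = \frac{1}{2}$)
$B{\left(R \right)} = 1 - \frac{1}{R}$ ($B{\left(R \right)} = - \frac{1}{R} + 1 = 1 - \frac{1}{R}$)
$y{\left(A \right)} = -1$ ($y{\left(A \right)} = \frac{1}{\frac{1}{2}} \left(-1 + \frac{1}{2}\right) = 2 \left(- \frac{1}{2}\right) = -1$)
$t{\left(K \right)} = 30$ ($t{\left(K \right)} = -1 - -31 = -1 + 31 = 30$)
$-1217 - t{\left(40 \right)} = -1217 - 30 = -1247$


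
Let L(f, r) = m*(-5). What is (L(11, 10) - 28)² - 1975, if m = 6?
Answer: 1389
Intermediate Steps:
L(f, r) = -30 (L(f, r) = 6*(-5) = -30)
(L(11, 10) - 28)² - 1975 = (-30 - 28)² - 1975 = (-58)² - 1975 = 3364 - 1975 = 1389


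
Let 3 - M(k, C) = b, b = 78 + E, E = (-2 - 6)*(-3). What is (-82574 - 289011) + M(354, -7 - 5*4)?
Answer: -371684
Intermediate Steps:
E = 24 (E = -8*(-3) = 24)
b = 102 (b = 78 + 24 = 102)
M(k, C) = -99 (M(k, C) = 3 - 1*102 = 3 - 102 = -99)
(-82574 - 289011) + M(354, -7 - 5*4) = (-82574 - 289011) - 99 = -371585 - 99 = -371684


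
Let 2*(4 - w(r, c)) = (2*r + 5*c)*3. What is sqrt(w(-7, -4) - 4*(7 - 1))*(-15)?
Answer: -15*sqrt(31) ≈ -83.516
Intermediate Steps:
w(r, c) = 4 - 3*r - 15*c/2 (w(r, c) = 4 - (2*r + 5*c)*3/2 = 4 - (6*r + 15*c)/2 = 4 + (-3*r - 15*c/2) = 4 - 3*r - 15*c/2)
sqrt(w(-7, -4) - 4*(7 - 1))*(-15) = sqrt((4 - 3*(-7) - 15/2*(-4)) - 4*(7 - 1))*(-15) = sqrt((4 + 21 + 30) - 4*6)*(-15) = sqrt(55 - 24)*(-15) = sqrt(31)*(-15) = -15*sqrt(31)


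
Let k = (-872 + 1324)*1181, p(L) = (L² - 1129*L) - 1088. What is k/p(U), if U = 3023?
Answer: 266906/2862237 ≈ 0.093251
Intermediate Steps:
p(L) = -1088 + L² - 1129*L
k = 533812 (k = 452*1181 = 533812)
k/p(U) = 533812/(-1088 + 3023² - 1129*3023) = 533812/(-1088 + 9138529 - 3412967) = 533812/5724474 = 533812*(1/5724474) = 266906/2862237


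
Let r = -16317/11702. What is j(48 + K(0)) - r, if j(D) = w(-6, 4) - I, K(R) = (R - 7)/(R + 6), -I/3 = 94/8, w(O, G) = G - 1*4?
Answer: 857625/23404 ≈ 36.644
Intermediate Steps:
w(O, G) = -4 + G (w(O, G) = G - 4 = -4 + G)
I = -141/4 (I = -282/8 = -3*47/4 = -141/4 ≈ -35.250)
K(R) = (-7 + R)/(6 + R)
r = -16317/11702 (r = -16317*1/11702 = -16317/11702 ≈ -1.3944)
j(D) = 141/4 (j(D) = (-4 + 4) - 1*(-141/4) = 0 + 141/4 = 141/4)
j(48 + K(0)) - r = 141/4 - 1*(-16317/11702) = 141/4 + 16317/11702 = 857625/23404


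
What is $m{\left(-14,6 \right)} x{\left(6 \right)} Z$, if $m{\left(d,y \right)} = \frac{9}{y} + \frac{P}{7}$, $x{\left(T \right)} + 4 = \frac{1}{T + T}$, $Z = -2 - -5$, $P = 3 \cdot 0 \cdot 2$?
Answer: $- \frac{141}{8} \approx -17.625$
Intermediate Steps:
$P = 0$ ($P = 0 \cdot 2 = 0$)
$Z = 3$ ($Z = -2 + 5 = 3$)
$x{\left(T \right)} = -4 + \frac{1}{2 T}$ ($x{\left(T \right)} = -4 + \frac{1}{T + T} = -4 + \frac{1}{2 T}$)
$m{\left(d,y \right)} = \frac{9}{y}$ ($m{\left(d,y \right)} = \frac{9}{y} + \frac{0}{7} = \frac{9}{y} + 0 \cdot \frac{1}{7} = \frac{9}{y} + 0 = \frac{9}{y}$)
$m{\left(-14,6 \right)} x{\left(6 \right)} Z = \frac{9}{6} \left(-4 + \frac{1}{2 \cdot 6}\right) 3 = 9 \cdot \frac{1}{6} \left(-4 + \frac{1}{2} \cdot \frac{1}{6}\right) 3 = \frac{3 \left(-4 + \frac{1}{12}\right) 3}{2} = \frac{3 \left(\left(- \frac{47}{12}\right) 3\right)}{2} = \frac{3}{2} \left(- \frac{47}{4}\right) = - \frac{141}{8}$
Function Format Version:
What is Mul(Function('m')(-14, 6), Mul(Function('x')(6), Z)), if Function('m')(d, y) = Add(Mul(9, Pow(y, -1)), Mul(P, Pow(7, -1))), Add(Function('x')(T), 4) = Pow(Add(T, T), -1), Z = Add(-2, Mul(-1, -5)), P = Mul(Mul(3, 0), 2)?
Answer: Rational(-141, 8) ≈ -17.625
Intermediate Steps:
P = 0 (P = Mul(0, 2) = 0)
Z = 3 (Z = Add(-2, 5) = 3)
Function('x')(T) = Add(-4, Mul(Rational(1, 2), Pow(T, -1))) (Function('x')(T) = Add(-4, Pow(Add(T, T), -1)) = Add(-4, Pow(Mul(2, T), -1)) = Add(-4, Mul(Rational(1, 2), Pow(T, -1))))
Function('m')(d, y) = Mul(9, Pow(y, -1)) (Function('m')(d, y) = Add(Mul(9, Pow(y, -1)), Mul(0, Pow(7, -1))) = Add(Mul(9, Pow(y, -1)), Mul(0, Rational(1, 7))) = Add(Mul(9, Pow(y, -1)), 0) = Mul(9, Pow(y, -1)))
Mul(Function('m')(-14, 6), Mul(Function('x')(6), Z)) = Mul(Mul(9, Pow(6, -1)), Mul(Add(-4, Mul(Rational(1, 2), Pow(6, -1))), 3)) = Mul(Mul(9, Rational(1, 6)), Mul(Add(-4, Mul(Rational(1, 2), Rational(1, 6))), 3)) = Mul(Rational(3, 2), Mul(Add(-4, Rational(1, 12)), 3)) = Mul(Rational(3, 2), Mul(Rational(-47, 12), 3)) = Mul(Rational(3, 2), Rational(-47, 4)) = Rational(-141, 8)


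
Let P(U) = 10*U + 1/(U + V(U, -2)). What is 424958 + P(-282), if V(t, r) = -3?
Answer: 120309329/285 ≈ 4.2214e+5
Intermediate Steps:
P(U) = 1/(-3 + U) + 10*U (P(U) = 10*U + 1/(U - 3) = 10*U + 1/(-3 + U) = 1/(-3 + U) + 10*U)
424958 + P(-282) = 424958 + (1 - 30*(-282) + 10*(-282)²)/(-3 - 282) = 424958 + (1 + 8460 + 10*79524)/(-285) = 424958 - (1 + 8460 + 795240)/285 = 424958 - 1/285*803701 = 424958 - 803701/285 = 120309329/285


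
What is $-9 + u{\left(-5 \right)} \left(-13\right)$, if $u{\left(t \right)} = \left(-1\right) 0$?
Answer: $-9$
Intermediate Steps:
$u{\left(t \right)} = 0$
$-9 + u{\left(-5 \right)} \left(-13\right) = -9 + 0 \left(-13\right) = -9 + 0 = -9$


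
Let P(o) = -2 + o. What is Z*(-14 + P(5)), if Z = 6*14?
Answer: -924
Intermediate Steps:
Z = 84
Z*(-14 + P(5)) = 84*(-14 + (-2 + 5)) = 84*(-14 + 3) = 84*(-11) = -924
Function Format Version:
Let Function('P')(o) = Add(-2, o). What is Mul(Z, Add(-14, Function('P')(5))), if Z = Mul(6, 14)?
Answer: -924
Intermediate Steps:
Z = 84
Mul(Z, Add(-14, Function('P')(5))) = Mul(84, Add(-14, Add(-2, 5))) = Mul(84, Add(-14, 3)) = Mul(84, -11) = -924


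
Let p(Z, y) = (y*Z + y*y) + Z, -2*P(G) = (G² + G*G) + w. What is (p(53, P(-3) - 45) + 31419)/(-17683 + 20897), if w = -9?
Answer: 125195/12856 ≈ 9.7383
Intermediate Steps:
P(G) = 9/2 - G² (P(G) = -((G² + G*G) - 9)/2 = -((G² + G²) - 9)/2 = -(2*G² - 9)/2 = -(-9 + 2*G²)/2 = 9/2 - G²)
p(Z, y) = Z + y² + Z*y (p(Z, y) = (Z*y + y²) + Z = (y² + Z*y) + Z = Z + y² + Z*y)
(p(53, P(-3) - 45) + 31419)/(-17683 + 20897) = ((53 + ((9/2 - 1*(-3)²) - 45)² + 53*((9/2 - 1*(-3)²) - 45)) + 31419)/(-17683 + 20897) = ((53 + ((9/2 - 1*9) - 45)² + 53*((9/2 - 1*9) - 45)) + 31419)/3214 = ((53 + ((9/2 - 9) - 45)² + 53*((9/2 - 9) - 45)) + 31419)*(1/3214) = ((53 + (-9/2 - 45)² + 53*(-9/2 - 45)) + 31419)*(1/3214) = ((53 + (-99/2)² + 53*(-99/2)) + 31419)*(1/3214) = ((53 + 9801/4 - 5247/2) + 31419)*(1/3214) = (-481/4 + 31419)*(1/3214) = (125195/4)*(1/3214) = 125195/12856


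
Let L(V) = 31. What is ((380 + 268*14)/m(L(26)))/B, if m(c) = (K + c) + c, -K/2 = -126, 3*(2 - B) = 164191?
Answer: -6198/25777045 ≈ -0.00024045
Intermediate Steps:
B = -164185/3 (B = 2 - ⅓*164191 = 2 - 164191/3 = -164185/3 ≈ -54728.)
K = 252 (K = -2*(-126) = 252)
m(c) = 252 + 2*c (m(c) = (252 + c) + c = 252 + 2*c)
((380 + 268*14)/m(L(26)))/B = ((380 + 268*14)/(252 + 2*31))/(-164185/3) = ((380 + 3752)/(252 + 62))*(-3/164185) = (4132/314)*(-3/164185) = (4132*(1/314))*(-3/164185) = (2066/157)*(-3/164185) = -6198/25777045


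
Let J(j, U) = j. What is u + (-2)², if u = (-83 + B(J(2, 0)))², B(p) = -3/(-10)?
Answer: 684329/100 ≈ 6843.3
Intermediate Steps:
B(p) = 3/10 (B(p) = -3*(-⅒) = 3/10)
u = 683929/100 (u = (-83 + 3/10)² = (-827/10)² = 683929/100 ≈ 6839.3)
u + (-2)² = 683929/100 + (-2)² = 683929/100 + 4 = 684329/100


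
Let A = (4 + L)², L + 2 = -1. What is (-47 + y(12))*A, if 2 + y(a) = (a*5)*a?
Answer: 671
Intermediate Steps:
L = -3 (L = -2 - 1 = -3)
y(a) = -2 + 5*a² (y(a) = -2 + (a*5)*a = -2 + (5*a)*a = -2 + 5*a²)
A = 1 (A = (4 - 3)² = 1² = 1)
(-47 + y(12))*A = (-47 + (-2 + 5*12²))*1 = (-47 + (-2 + 5*144))*1 = (-47 + (-2 + 720))*1 = (-47 + 718)*1 = 671*1 = 671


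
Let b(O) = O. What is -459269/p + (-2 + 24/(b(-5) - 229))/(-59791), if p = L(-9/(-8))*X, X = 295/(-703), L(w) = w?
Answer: 2007666690050818/2063686365 ≈ 9.7285e+5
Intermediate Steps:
X = -295/703 (X = 295*(-1/703) = -295/703 ≈ -0.41963)
p = -2655/5624 (p = -9/(-8)*(-295/703) = -9*(-⅛)*(-295/703) = (9/8)*(-295/703) = -2655/5624 ≈ -0.47208)
-459269/p + (-2 + 24/(b(-5) - 229))/(-59791) = -459269/(-2655/5624) + (-2 + 24/(-5 - 229))/(-59791) = -459269*(-5624/2655) + (-2 + 24/(-234))*(-1/59791) = 2582928856/2655 + (-2 - 1/234*24)*(-1/59791) = 2582928856/2655 + (-2 - 4/39)*(-1/59791) = 2582928856/2655 - 82/39*(-1/59791) = 2582928856/2655 + 82/2331849 = 2007666690050818/2063686365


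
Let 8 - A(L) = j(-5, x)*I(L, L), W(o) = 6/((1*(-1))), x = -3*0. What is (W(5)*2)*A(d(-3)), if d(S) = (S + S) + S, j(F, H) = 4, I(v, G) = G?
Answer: -528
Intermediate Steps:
x = 0
d(S) = 3*S (d(S) = 2*S + S = 3*S)
W(o) = -6 (W(o) = 6/(-1) = 6*(-1) = -6)
A(L) = 8 - 4*L
(W(5)*2)*A(d(-3)) = (-6*2)*(8 - 12*(-3)) = -12*(8 - 4*(-9)) = -12*(8 + 36) = -12*44 = -528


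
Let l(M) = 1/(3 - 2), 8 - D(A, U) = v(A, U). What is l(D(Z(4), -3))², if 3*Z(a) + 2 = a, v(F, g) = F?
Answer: 1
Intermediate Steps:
Z(a) = -⅔ + a/3
D(A, U) = 8 - A
l(M) = 1 (l(M) = 1/1 = 1)
l(D(Z(4), -3))² = 1² = 1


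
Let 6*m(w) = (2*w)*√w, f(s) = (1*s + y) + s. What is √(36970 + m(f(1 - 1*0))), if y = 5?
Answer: √(332730 + 21*√7)/3 ≈ 192.29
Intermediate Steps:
f(s) = 5 + 2*s (f(s) = (1*s + 5) + s = (s + 5) + s = (5 + s) + s = 5 + 2*s)
m(w) = w^(3/2)/3 (m(w) = ((2*w)*√w)/6 = (2*w^(3/2))/6 = w^(3/2)/3)
√(36970 + m(f(1 - 1*0))) = √(36970 + (5 + 2*(1 - 1*0))^(3/2)/3) = √(36970 + (5 + 2*(1 + 0))^(3/2)/3) = √(36970 + (5 + 2*1)^(3/2)/3) = √(36970 + (5 + 2)^(3/2)/3) = √(36970 + 7^(3/2)/3) = √(36970 + (7*√7)/3) = √(36970 + 7*√7/3)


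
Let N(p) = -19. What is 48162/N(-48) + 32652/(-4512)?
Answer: -18160611/7144 ≈ -2542.1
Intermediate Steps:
48162/N(-48) + 32652/(-4512) = 48162/(-19) + 32652/(-4512) = 48162*(-1/19) + 32652*(-1/4512) = -48162/19 - 2721/376 = -18160611/7144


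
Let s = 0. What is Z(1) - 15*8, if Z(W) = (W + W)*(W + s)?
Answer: -118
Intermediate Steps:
Z(W) = 2*W**2 (Z(W) = (W + W)*(W + 0) = (2*W)*W = 2*W**2)
Z(1) - 15*8 = 2*1**2 - 15*8 = 2*1 - 120 = 2 - 120 = -118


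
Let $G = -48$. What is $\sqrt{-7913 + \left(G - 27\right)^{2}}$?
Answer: $4 i \sqrt{143} \approx 47.833 i$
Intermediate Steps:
$\sqrt{-7913 + \left(G - 27\right)^{2}} = \sqrt{-7913 + \left(-48 - 27\right)^{2}} = \sqrt{-7913 + \left(-75\right)^{2}} = \sqrt{-7913 + 5625} = \sqrt{-2288} = 4 i \sqrt{143}$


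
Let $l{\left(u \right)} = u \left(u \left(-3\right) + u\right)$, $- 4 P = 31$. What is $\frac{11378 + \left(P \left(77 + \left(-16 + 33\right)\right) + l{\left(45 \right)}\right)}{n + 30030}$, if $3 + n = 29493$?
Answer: $\frac{13199}{119040} \approx 0.11088$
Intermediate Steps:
$n = 29490$ ($n = -3 + 29493 = 29490$)
$P = - \frac{31}{4}$ ($P = \left(- \frac{1}{4}\right) 31 = - \frac{31}{4} \approx -7.75$)
$l{\left(u \right)} = - 2 u^{2}$ ($l{\left(u \right)} = u \left(- 3 u + u\right) = u \left(- 2 u\right) = - 2 u^{2}$)
$\frac{11378 + \left(P \left(77 + \left(-16 + 33\right)\right) + l{\left(45 \right)}\right)}{n + 30030} = \frac{11378 - \left(4050 + \frac{31 \left(77 + \left(-16 + 33\right)\right)}{4}\right)}{29490 + 30030} = \frac{11378 - \left(4050 + \frac{31 \left(77 + 17\right)}{4}\right)}{59520} = \left(11378 - \frac{9557}{2}\right) \frac{1}{59520} = \frac{13199}{2} \cdot \frac{1}{59520} = \frac{13199}{119040}$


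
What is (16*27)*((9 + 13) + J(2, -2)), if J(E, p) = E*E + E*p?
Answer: 9504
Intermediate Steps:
J(E, p) = E**2 + E*p
(16*27)*((9 + 13) + J(2, -2)) = (16*27)*((9 + 13) + 2*(2 - 2)) = 432*(22 + 2*0) = 432*(22 + 0) = 432*22 = 9504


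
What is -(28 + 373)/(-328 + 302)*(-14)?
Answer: -2807/13 ≈ -215.92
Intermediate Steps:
-(28 + 373)/(-328 + 302)*(-14) = -401/(-26)*(-14) = -401*(-1/26)*(-14) = -(-401)*(-14)/26 = -1*2807/13 = -2807/13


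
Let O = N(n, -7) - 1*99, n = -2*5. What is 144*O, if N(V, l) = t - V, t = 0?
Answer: -12816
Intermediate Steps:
n = -10
N(V, l) = -V (N(V, l) = 0 - V = -V)
O = -89 (O = -1*(-10) - 1*99 = 10 - 99 = -89)
144*O = 144*(-89) = -12816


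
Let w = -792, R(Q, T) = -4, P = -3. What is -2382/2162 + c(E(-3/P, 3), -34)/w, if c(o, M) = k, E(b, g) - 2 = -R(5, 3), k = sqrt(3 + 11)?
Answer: -1191/1081 - sqrt(14)/792 ≈ -1.1065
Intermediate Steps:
k = sqrt(14) ≈ 3.7417
E(b, g) = 6 (E(b, g) = 2 - 1*(-4) = 2 + 4 = 6)
c(o, M) = sqrt(14)
-2382/2162 + c(E(-3/P, 3), -34)/w = -2382/2162 + sqrt(14)/(-792) = -2382*1/2162 + sqrt(14)*(-1/792) = -1191/1081 - sqrt(14)/792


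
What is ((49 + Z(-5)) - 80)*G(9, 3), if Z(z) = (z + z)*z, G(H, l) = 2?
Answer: 38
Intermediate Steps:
Z(z) = 2*z**2 (Z(z) = (2*z)*z = 2*z**2)
((49 + Z(-5)) - 80)*G(9, 3) = ((49 + 2*(-5)**2) - 80)*2 = ((49 + 2*25) - 80)*2 = ((49 + 50) - 80)*2 = (99 - 80)*2 = 19*2 = 38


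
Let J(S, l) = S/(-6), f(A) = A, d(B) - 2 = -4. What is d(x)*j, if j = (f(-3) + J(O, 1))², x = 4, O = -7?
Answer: -121/18 ≈ -6.7222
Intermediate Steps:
d(B) = -2 (d(B) = 2 - 4 = -2)
J(S, l) = -S/6 (J(S, l) = S*(-⅙) = -S/6)
j = 121/36 (j = (-3 - ⅙*(-7))² = (-3 + 7/6)² = (-11/6)² = 121/36 ≈ 3.3611)
d(x)*j = -2*121/36 = -121/18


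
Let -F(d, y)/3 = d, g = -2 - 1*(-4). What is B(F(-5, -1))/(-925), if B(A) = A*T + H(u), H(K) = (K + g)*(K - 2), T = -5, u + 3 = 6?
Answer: 14/185 ≈ 0.075676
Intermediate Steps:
u = 3 (u = -3 + 6 = 3)
g = 2 (g = -2 + 4 = 2)
H(K) = (-2 + K)*(2 + K) (H(K) = (K + 2)*(K - 2) = (2 + K)*(-2 + K) = (-2 + K)*(2 + K))
F(d, y) = -3*d
B(A) = 5 - 5*A (B(A) = A*(-5) + (-4 + 3**2) = -5*A + (-4 + 9) = -5*A + 5 = 5 - 5*A)
B(F(-5, -1))/(-925) = (5 - (-15)*(-5))/(-925) = (5 - 5*15)*(-1/925) = (5 - 75)*(-1/925) = -70*(-1/925) = 14/185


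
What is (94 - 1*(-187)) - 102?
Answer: 179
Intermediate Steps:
(94 - 1*(-187)) - 102 = (94 + 187) - 102 = 281 - 102 = 179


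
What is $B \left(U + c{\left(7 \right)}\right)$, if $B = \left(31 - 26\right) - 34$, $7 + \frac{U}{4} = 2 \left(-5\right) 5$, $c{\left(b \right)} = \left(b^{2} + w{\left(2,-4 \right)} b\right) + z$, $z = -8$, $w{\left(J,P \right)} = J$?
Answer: $5017$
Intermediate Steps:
$c{\left(b \right)} = -8 + b^{2} + 2 b$ ($c{\left(b \right)} = \left(b^{2} + 2 b\right) - 8 = -8 + b^{2} + 2 b$)
$U = -228$ ($U = -28 + 4 \cdot 2 \left(-5\right) 5 = -28 + 4 \left(\left(-10\right) 5\right) = -28 + 4 \left(-50\right) = -28 - 200 = -228$)
$B = -29$ ($B = 5 - 34 = -29$)
$B \left(U + c{\left(7 \right)}\right) = - 29 \left(-228 + \left(-8 + 7^{2} + 2 \cdot 7\right)\right) = - 29 \left(-228 + \left(-8 + 49 + 14\right)\right) = - 29 \left(-228 + 55\right) = \left(-29\right) \left(-173\right) = 5017$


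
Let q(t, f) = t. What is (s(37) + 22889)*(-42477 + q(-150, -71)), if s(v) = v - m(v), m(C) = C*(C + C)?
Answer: -860553876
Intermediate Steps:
m(C) = 2*C² (m(C) = C*(2*C) = 2*C²)
s(v) = v - 2*v²
(s(37) + 22889)*(-42477 + q(-150, -71)) = (37*(1 - 2*37) + 22889)*(-42477 - 150) = (37*(1 - 74) + 22889)*(-42627) = (37*(-73) + 22889)*(-42627) = (-2701 + 22889)*(-42627) = 20188*(-42627) = -860553876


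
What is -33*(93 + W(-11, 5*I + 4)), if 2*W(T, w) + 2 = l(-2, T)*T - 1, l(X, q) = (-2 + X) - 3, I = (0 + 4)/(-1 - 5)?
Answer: -4290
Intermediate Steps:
I = -⅔ (I = 4/(-6) = 4*(-⅙) = -⅔ ≈ -0.66667)
l(X, q) = -5 + X
W(T, w) = -3/2 - 7*T/2 (W(T, w) = -1 + ((-5 - 2)*T - 1)/2 = -1 + (-7*T - 1)/2 = -1 + (-1 - 7*T)/2 = -1 + (-½ - 7*T/2) = -3/2 - 7*T/2)
-33*(93 + W(-11, 5*I + 4)) = -33*(93 + (-3/2 - 7/2*(-11))) = -33*(93 + (-3/2 + 77/2)) = -33*(93 + 37) = -33*130 = -4290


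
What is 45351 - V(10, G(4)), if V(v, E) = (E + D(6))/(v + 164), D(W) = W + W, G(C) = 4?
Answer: 3945529/87 ≈ 45351.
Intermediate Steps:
D(W) = 2*W
V(v, E) = (12 + E)/(164 + v) (V(v, E) = (E + 2*6)/(v + 164) = (E + 12)/(164 + v) = (12 + E)/(164 + v))
45351 - V(10, G(4)) = 45351 - (12 + 4)/(164 + 10) = 45351 - 16/174 = 45351 - 1*8/87 = 45351 - 8/87 = 3945529/87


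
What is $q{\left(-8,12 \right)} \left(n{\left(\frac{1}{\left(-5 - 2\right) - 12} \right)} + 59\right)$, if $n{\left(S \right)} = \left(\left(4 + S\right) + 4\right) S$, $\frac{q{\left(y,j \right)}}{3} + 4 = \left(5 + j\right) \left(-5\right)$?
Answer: $- \frac{5646516}{361} \approx -15641.0$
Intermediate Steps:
$q{\left(y,j \right)} = -87 - 15 j$ ($q{\left(y,j \right)} = -12 + 3 \left(5 + j\right) \left(-5\right) = -12 + 3 \left(-25 - 5 j\right) = -12 - \left(75 + 15 j\right) = -87 - 15 j$)
$n{\left(S \right)} = S \left(8 + S\right)$ ($n{\left(S \right)} = \left(8 + S\right) S = S \left(8 + S\right)$)
$q{\left(-8,12 \right)} \left(n{\left(\frac{1}{\left(-5 - 2\right) - 12} \right)} + 59\right) = \left(-87 - 180\right) \left(\frac{8 + \frac{1}{\left(-5 - 2\right) - 12}}{\left(-5 - 2\right) - 12} + 59\right) = \left(-87 - 180\right) \left(\frac{8 + \frac{1}{-7 - 12}}{-7 - 12} + 59\right) = - 267 \left(\frac{8 + \frac{1}{-19}}{-19} + 59\right) = - 267 \left(- \frac{8 - \frac{1}{19}}{19} + 59\right) = - 267 \left(\left(- \frac{1}{19}\right) \frac{151}{19} + 59\right) = - 267 \left(- \frac{151}{361} + 59\right) = \left(-267\right) \frac{21148}{361} = - \frac{5646516}{361}$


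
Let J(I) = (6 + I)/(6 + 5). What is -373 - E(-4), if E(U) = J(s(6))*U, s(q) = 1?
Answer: -4075/11 ≈ -370.45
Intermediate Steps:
J(I) = 6/11 + I/11 (J(I) = (6 + I)/11 = (6 + I)*(1/11) = 6/11 + I/11)
E(U) = 7*U/11 (E(U) = (6/11 + (1/11)*1)*U = (6/11 + 1/11)*U = 7*U/11)
-373 - E(-4) = -373 - 7*(-4)/11 = -373 - 1*(-28/11) = -373 + 28/11 = -4075/11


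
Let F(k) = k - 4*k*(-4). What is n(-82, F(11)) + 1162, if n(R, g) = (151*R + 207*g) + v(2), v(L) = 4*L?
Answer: 27497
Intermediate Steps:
F(k) = 17*k (F(k) = k - (-16)*k = k + 16*k = 17*k)
n(R, g) = 8 + 151*R + 207*g (n(R, g) = (151*R + 207*g) + 4*2 = (151*R + 207*g) + 8 = 8 + 151*R + 207*g)
n(-82, F(11)) + 1162 = (8 + 151*(-82) + 207*(17*11)) + 1162 = (8 - 12382 + 207*187) + 1162 = (8 - 12382 + 38709) + 1162 = 26335 + 1162 = 27497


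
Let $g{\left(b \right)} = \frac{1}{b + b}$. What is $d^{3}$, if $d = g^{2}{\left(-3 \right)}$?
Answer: $\frac{1}{46656} \approx 2.1433 \cdot 10^{-5}$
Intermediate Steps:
$g{\left(b \right)} = \frac{1}{2 b}$
$d = \frac{1}{36}$ ($d = \left(\frac{1}{2 \left(-3\right)}\right)^{2} = \left(\frac{1}{2} \left(- \frac{1}{3}\right)\right)^{2} = \left(- \frac{1}{6}\right)^{2} = \frac{1}{36} \approx 0.027778$)
$d^{3} = \left(\frac{1}{36}\right)^{3} = \frac{1}{46656}$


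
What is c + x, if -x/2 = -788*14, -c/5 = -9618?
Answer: 70154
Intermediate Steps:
c = 48090 (c = -5*(-9618) = 48090)
x = 22064 (x = -(-1576)*14 = -2*(-11032) = 22064)
c + x = 48090 + 22064 = 70154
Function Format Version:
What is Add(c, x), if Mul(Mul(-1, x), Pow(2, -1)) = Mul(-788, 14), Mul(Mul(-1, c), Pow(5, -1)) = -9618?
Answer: 70154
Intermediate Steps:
c = 48090 (c = Mul(-5, -9618) = 48090)
x = 22064 (x = Mul(-2, Mul(-788, 14)) = Mul(-2, -11032) = 22064)
Add(c, x) = Add(48090, 22064) = 70154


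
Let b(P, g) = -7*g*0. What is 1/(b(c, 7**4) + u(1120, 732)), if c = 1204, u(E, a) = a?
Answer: 1/732 ≈ 0.0013661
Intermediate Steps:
b(P, g) = 0
1/(b(c, 7**4) + u(1120, 732)) = 1/(0 + 732) = 1/732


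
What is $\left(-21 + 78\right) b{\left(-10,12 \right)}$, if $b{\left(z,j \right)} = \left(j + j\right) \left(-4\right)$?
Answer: $-5472$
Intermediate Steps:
$b{\left(z,j \right)} = - 8 j$ ($b{\left(z,j \right)} = 2 j \left(-4\right) = - 8 j$)
$\left(-21 + 78\right) b{\left(-10,12 \right)} = \left(-21 + 78\right) \left(\left(-8\right) 12\right) = 57 \left(-96\right) = -5472$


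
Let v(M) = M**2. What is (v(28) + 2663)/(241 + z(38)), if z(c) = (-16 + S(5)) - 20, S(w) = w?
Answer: 1149/70 ≈ 16.414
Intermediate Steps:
z(c) = -31 (z(c) = (-16 + 5) - 20 = -11 - 20 = -31)
(v(28) + 2663)/(241 + z(38)) = (28**2 + 2663)/(241 - 31) = (784 + 2663)/210 = 3447*(1/210) = 1149/70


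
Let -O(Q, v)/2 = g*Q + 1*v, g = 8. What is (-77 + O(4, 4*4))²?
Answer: 29929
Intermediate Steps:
O(Q, v) = -16*Q - 2*v (O(Q, v) = -2*(8*Q + 1*v) = -2*(8*Q + v) = -2*(v + 8*Q) = -16*Q - 2*v)
(-77 + O(4, 4*4))² = (-77 + (-16*4 - 8*4))² = (-77 + (-64 - 2*16))² = (-77 + (-64 - 32))² = (-77 - 96)² = (-173)² = 29929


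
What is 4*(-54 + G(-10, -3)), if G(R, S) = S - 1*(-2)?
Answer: -220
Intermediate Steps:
G(R, S) = 2 + S (G(R, S) = S + 2 = 2 + S)
4*(-54 + G(-10, -3)) = 4*(-54 + (2 - 3)) = 4*(-54 - 1) = 4*(-55) = -220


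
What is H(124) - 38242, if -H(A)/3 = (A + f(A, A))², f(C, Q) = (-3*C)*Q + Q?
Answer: -6314961442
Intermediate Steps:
f(C, Q) = Q - 3*C*Q (f(C, Q) = -3*C*Q + Q = Q - 3*C*Q)
H(A) = -3*(A + A*(1 - 3*A))²
H(124) - 38242 = -3*124²*(-2 + 3*124)² - 38242 = -3*15376*(-2 + 372)² - 38242 = -3*15376*370² - 38242 = -3*15376*136900 - 38242 = -6314923200 - 38242 = -6314961442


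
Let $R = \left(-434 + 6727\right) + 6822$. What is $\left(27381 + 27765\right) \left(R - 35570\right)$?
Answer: $-1238303430$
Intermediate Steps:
$R = 13115$ ($R = 6293 + 6822 = 13115$)
$\left(27381 + 27765\right) \left(R - 35570\right) = \left(27381 + 27765\right) \left(13115 - 35570\right) = 55146 \left(-22455\right) = -1238303430$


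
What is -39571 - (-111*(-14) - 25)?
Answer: -41100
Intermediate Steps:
-39571 - (-111*(-14) - 25) = -39571 - (1554 - 25) = -39571 - 1*1529 = -39571 - 1529 = -41100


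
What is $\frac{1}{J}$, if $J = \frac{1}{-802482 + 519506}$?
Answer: $-282976$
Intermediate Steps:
$J = - \frac{1}{282976}$ ($J = \frac{1}{-282976} = - \frac{1}{282976} \approx -3.5339 \cdot 10^{-6}$)
$\frac{1}{J} = \frac{1}{- \frac{1}{282976}} = -282976$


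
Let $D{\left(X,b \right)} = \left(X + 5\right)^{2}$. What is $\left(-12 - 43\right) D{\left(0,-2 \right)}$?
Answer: $-1375$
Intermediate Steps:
$D{\left(X,b \right)} = \left(5 + X\right)^{2}$
$\left(-12 - 43\right) D{\left(0,-2 \right)} = \left(-12 - 43\right) \left(5 + 0\right)^{2} = - 55 \cdot 5^{2} = \left(-55\right) 25 = -1375$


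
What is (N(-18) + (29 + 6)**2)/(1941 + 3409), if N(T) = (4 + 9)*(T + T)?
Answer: 757/5350 ≈ 0.14150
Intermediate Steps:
N(T) = 26*T (N(T) = 13*(2*T) = 26*T)
(N(-18) + (29 + 6)**2)/(1941 + 3409) = (26*(-18) + (29 + 6)**2)/(1941 + 3409) = (-468 + 35**2)/5350 = (-468 + 1225)*(1/5350) = 757*(1/5350) = 757/5350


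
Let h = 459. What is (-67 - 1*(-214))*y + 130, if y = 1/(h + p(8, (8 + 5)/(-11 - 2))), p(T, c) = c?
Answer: 59687/458 ≈ 130.32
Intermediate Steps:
y = 1/458 (y = 1/(459 + (8 + 5)/(-11 - 2)) = 1/(459 + 13/(-13)) = 1/(459 + 13*(-1/13)) = 1/(459 - 1) = 1/458 ≈ 0.0021834)
(-67 - 1*(-214))*y + 130 = (-67 - 1*(-214))*(1/458) + 130 = (-67 + 214)*(1/458) + 130 = 147*(1/458) + 130 = 147/458 + 130 = 59687/458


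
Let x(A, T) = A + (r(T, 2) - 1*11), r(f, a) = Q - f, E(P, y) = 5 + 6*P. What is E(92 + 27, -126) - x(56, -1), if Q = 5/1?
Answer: 668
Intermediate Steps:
Q = 5 (Q = 5*1 = 5)
r(f, a) = 5 - f
x(A, T) = -6 + A - T (x(A, T) = A + ((5 - T) - 1*11) = A + ((5 - T) - 11) = A + (-6 - T) = -6 + A - T)
E(92 + 27, -126) - x(56, -1) = (5 + 6*(92 + 27)) - (-6 + 56 - 1*(-1)) = (5 + 6*119) - (-6 + 56 + 1) = (5 + 714) - 1*51 = 719 - 51 = 668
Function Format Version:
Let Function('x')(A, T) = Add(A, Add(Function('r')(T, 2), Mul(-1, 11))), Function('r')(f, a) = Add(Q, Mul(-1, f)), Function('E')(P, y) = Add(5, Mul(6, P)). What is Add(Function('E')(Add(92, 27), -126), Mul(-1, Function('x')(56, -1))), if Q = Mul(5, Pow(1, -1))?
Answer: 668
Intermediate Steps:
Q = 5 (Q = Mul(5, 1) = 5)
Function('r')(f, a) = Add(5, Mul(-1, f))
Function('x')(A, T) = Add(-6, A, Mul(-1, T)) (Function('x')(A, T) = Add(A, Add(Add(5, Mul(-1, T)), Mul(-1, 11))) = Add(A, Add(Add(5, Mul(-1, T)), -11)) = Add(A, Add(-6, Mul(-1, T))) = Add(-6, A, Mul(-1, T)))
Add(Function('E')(Add(92, 27), -126), Mul(-1, Function('x')(56, -1))) = Add(Add(5, Mul(6, Add(92, 27))), Mul(-1, Add(-6, 56, Mul(-1, -1)))) = Add(Add(5, Mul(6, 119)), Mul(-1, Add(-6, 56, 1))) = Add(Add(5, 714), Mul(-1, 51)) = Add(719, -51) = 668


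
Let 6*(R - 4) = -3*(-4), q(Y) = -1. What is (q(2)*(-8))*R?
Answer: 48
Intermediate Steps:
R = 6 (R = 4 + (-3*(-4))/6 = 4 + (⅙)*12 = 4 + 2 = 6)
(q(2)*(-8))*R = -1*(-8)*6 = 8*6 = 48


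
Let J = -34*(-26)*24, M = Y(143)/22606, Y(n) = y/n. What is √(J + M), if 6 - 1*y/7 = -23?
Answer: √221708850093385798/3232658 ≈ 145.66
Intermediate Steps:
y = 203 (y = 42 - 7*(-23) = 42 + 161 = 203)
Y(n) = 203/n
M = 203/3232658 (M = (203/143)/22606 = (203*(1/143))*(1/22606) = (203/143)*(1/22606) = 203/3232658 ≈ 6.2797e-5)
J = 21216 (J = 884*24 = 21216)
√(J + M) = √(21216 + 203/3232658) = √(68584072331/3232658) = √221708850093385798/3232658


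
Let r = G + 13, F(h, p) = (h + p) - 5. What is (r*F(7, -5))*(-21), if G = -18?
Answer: -315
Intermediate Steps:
F(h, p) = -5 + h + p
r = -5 (r = -18 + 13 = -5)
(r*F(7, -5))*(-21) = -5*(-5 + 7 - 5)*(-21) = -5*(-3)*(-21) = 15*(-21) = -315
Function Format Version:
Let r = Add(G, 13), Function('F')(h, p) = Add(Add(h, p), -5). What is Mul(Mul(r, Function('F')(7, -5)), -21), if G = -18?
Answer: -315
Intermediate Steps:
Function('F')(h, p) = Add(-5, h, p)
r = -5 (r = Add(-18, 13) = -5)
Mul(Mul(r, Function('F')(7, -5)), -21) = Mul(Mul(-5, Add(-5, 7, -5)), -21) = Mul(Mul(-5, -3), -21) = Mul(15, -21) = -315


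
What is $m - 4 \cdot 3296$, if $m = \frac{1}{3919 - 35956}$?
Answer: $- \frac{422375809}{32037} \approx -13184.0$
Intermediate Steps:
$m = - \frac{1}{32037}$ ($m = \frac{1}{-32037} = - \frac{1}{32037} \approx -3.1214 \cdot 10^{-5}$)
$m - 4 \cdot 3296 = - \frac{1}{32037} - 4 \cdot 3296 = - \frac{1}{32037} - 13184 = - \frac{422375809}{32037}$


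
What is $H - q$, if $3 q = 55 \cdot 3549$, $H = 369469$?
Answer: $304404$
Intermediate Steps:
$q = 65065$ ($q = \frac{55 \cdot 3549}{3} = \frac{1}{3} \cdot 195195 = 65065$)
$H - q = 369469 - 65065 = 304404$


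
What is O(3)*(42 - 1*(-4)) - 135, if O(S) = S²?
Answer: 279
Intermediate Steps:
O(3)*(42 - 1*(-4)) - 135 = 3²*(42 - 1*(-4)) - 135 = 9*(42 + 4) - 135 = 9*46 - 135 = 414 - 135 = 279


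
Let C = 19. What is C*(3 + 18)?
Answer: 399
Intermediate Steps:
C*(3 + 18) = 19*(3 + 18) = 19*21 = 399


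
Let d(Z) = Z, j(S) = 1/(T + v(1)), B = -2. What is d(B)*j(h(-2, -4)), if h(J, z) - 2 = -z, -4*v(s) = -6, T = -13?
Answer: 4/23 ≈ 0.17391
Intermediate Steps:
v(s) = 3/2 (v(s) = -¼*(-6) = 3/2)
h(J, z) = 2 - z
j(S) = -2/23 (j(S) = 1/(-13 + 3/2) = 1/(-23/2) = -2/23)
d(B)*j(h(-2, -4)) = -2*(-2/23) = 4/23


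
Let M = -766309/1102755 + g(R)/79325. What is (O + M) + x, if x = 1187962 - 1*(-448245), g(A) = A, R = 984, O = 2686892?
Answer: 75633504593354324/17495208075 ≈ 4.3231e+6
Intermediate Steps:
M = -11940470101/17495208075 (M = -766309/1102755 + 984/79325 = -11940470101/17495208075 ≈ -0.68250)
x = 1636207 (x = 1187962 + 448245 = 1636207)
(O + M) + x = (2686892 - 11940470101/17495208075) + 1636207 = 47007722674582799/17495208075 + 1636207 = 75633504593354324/17495208075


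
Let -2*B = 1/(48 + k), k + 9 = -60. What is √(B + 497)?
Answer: 5*√35070/42 ≈ 22.294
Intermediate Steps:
k = -69 (k = -9 - 60 = -69)
B = 1/42 (B = -1/(2*(48 - 69)) = -½/(-21) = -½*(-1/21) = 1/42 ≈ 0.023810)
√(B + 497) = √(1/42 + 497) = √(20875/42) = 5*√35070/42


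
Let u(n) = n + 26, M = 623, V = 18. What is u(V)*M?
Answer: 27412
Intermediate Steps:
u(n) = 26 + n
u(V)*M = (26 + 18)*623 = 44*623 = 27412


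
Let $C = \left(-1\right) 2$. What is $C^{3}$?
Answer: $-8$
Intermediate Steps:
$C = -2$
$C^{3} = \left(-2\right)^{3} = -8$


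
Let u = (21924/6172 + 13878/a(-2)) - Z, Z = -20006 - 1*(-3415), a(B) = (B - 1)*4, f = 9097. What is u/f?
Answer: 47641829/28073342 ≈ 1.6970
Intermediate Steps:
a(B) = -4 + 4*B (a(B) = (-1 + B)*4 = -4 + 4*B)
Z = -16591 (Z = -20006 + 3415 = -16591)
u = 47641829/3086 (u = (21924/6172 + 13878/(-4 + 4*(-2))) - 1*(-16591) = (21924*(1/6172) + 13878/(-4 - 8)) + 16591 = (5481/1543 + 13878/(-12)) + 16591 = (5481/1543 + 13878*(-1/12)) + 16591 = (5481/1543 - 2313/2) + 16591 = -3557997/3086 + 16591 = 47641829/3086 ≈ 15438.)
u/f = (47641829/3086)/9097 = (47641829/3086)*(1/9097) = 47641829/28073342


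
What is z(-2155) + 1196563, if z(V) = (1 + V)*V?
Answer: 5838433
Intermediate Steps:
z(V) = V*(1 + V)
z(-2155) + 1196563 = -2155*(1 - 2155) + 1196563 = -2155*(-2154) + 1196563 = 4641870 + 1196563 = 5838433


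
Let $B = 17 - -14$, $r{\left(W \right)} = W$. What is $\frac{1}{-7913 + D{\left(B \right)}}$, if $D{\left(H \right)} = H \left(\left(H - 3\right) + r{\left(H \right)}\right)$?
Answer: $- \frac{1}{6084} \approx -0.00016437$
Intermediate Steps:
$B = 31$ ($B = 17 + 14 = 31$)
$D{\left(H \right)} = H \left(-3 + 2 H\right)$ ($D{\left(H \right)} = H \left(\left(H - 3\right) + H\right) = H \left(\left(-3 + H\right) + H\right) = H \left(-3 + 2 H\right)$)
$\frac{1}{-7913 + D{\left(B \right)}} = \frac{1}{-7913 + 31 \left(-3 + 2 \cdot 31\right)} = \frac{1}{-7913 + 31 \left(-3 + 62\right)} = \frac{1}{-7913 + 31 \cdot 59} = \frac{1}{-7913 + 1829} = \frac{1}{-6084} = - \frac{1}{6084}$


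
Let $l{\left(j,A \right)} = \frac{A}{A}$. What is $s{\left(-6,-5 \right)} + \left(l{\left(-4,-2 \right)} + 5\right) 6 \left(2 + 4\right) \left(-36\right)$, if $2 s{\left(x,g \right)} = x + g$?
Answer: $- \frac{15563}{2} \approx -7781.5$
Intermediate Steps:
$l{\left(j,A \right)} = 1$
$s{\left(x,g \right)} = \frac{g}{2} + \frac{x}{2}$ ($s{\left(x,g \right)} = \frac{x + g}{2} = \frac{g + x}{2} = \frac{g}{2} + \frac{x}{2}$)
$s{\left(-6,-5 \right)} + \left(l{\left(-4,-2 \right)} + 5\right) 6 \left(2 + 4\right) \left(-36\right) = \left(\frac{1}{2} \left(-5\right) + \frac{1}{2} \left(-6\right)\right) + \left(1 + 5\right) 6 \left(2 + 4\right) \left(-36\right) = \left(- \frac{5}{2} - 3\right) + 6 \cdot 6 \cdot 6 \left(-36\right) = - \frac{11}{2} + 6 \cdot 36 \left(-36\right) = - \frac{11}{2} + 216 \left(-36\right) = - \frac{11}{2} - 7776 = - \frac{15563}{2}$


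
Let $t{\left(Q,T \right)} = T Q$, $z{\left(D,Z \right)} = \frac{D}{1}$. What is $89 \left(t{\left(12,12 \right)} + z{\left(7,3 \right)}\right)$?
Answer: $13439$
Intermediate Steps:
$z{\left(D,Z \right)} = D$ ($z{\left(D,Z \right)} = D 1 = D$)
$t{\left(Q,T \right)} = Q T$
$89 \left(t{\left(12,12 \right)} + z{\left(7,3 \right)}\right) = 89 \left(12 \cdot 12 + 7\right) = 89 \left(144 + 7\right) = 89 \cdot 151 = 13439$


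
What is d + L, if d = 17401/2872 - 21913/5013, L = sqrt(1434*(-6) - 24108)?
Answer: 24297077/14397336 + 2*I*sqrt(8178) ≈ 1.6876 + 180.86*I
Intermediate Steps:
L = 2*I*sqrt(8178) (L = sqrt(-8604 - 24108) = sqrt(-32712) = 2*I*sqrt(8178) ≈ 180.86*I)
d = 24297077/14397336 (d = 17401*(1/2872) - 21913*1/5013 = 17401/2872 - 21913/5013 = 24297077/14397336 ≈ 1.6876)
d + L = 24297077/14397336 + 2*I*sqrt(8178)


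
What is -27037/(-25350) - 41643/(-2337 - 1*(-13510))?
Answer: -753565649/283235550 ≈ -2.6606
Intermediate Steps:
-27037/(-25350) - 41643/(-2337 - 1*(-13510)) = -27037*(-1/25350) - 41643/(-2337 + 13510) = 27037/25350 - 41643/11173 = -753565649/283235550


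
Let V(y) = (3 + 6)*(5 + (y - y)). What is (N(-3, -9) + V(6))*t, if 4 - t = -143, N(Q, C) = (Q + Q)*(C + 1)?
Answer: 13671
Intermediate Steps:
N(Q, C) = 2*Q*(1 + C) (N(Q, C) = (2*Q)*(1 + C) = 2*Q*(1 + C))
t = 147 (t = 4 - 1*(-143) = 4 + 143 = 147)
V(y) = 45 (V(y) = 9*(5 + 0) = 9*5 = 45)
(N(-3, -9) + V(6))*t = (2*(-3)*(1 - 9) + 45)*147 = (2*(-3)*(-8) + 45)*147 = (48 + 45)*147 = 93*147 = 13671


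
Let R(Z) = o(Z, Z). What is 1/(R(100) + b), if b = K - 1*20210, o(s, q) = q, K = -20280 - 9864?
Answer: -1/50254 ≈ -1.9899e-5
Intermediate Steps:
K = -30144
b = -50354 (b = -30144 - 1*20210 = -30144 - 20210 = -50354)
R(Z) = Z
1/(R(100) + b) = 1/(100 - 50354) = 1/(-50254) = -1/50254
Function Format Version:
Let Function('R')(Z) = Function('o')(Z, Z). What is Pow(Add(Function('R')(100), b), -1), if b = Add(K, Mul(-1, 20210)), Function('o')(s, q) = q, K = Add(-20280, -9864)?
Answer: Rational(-1, 50254) ≈ -1.9899e-5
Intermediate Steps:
K = -30144
b = -50354 (b = Add(-30144, Mul(-1, 20210)) = Add(-30144, -20210) = -50354)
Function('R')(Z) = Z
Pow(Add(Function('R')(100), b), -1) = Pow(Add(100, -50354), -1) = Pow(-50254, -1) = Rational(-1, 50254)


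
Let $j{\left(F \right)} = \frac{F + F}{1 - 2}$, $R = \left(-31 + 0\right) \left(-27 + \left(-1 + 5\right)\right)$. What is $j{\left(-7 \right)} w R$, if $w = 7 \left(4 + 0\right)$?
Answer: $279496$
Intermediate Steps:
$R = 713$ ($R = - 31 \left(-27 + 4\right) = \left(-31\right) \left(-23\right) = 713$)
$w = 28$ ($w = 7 \cdot 4 = 28$)
$j{\left(F \right)} = - 2 F$ ($j{\left(F \right)} = \frac{2 F}{-1} = 2 F \left(-1\right) = - 2 F$)
$j{\left(-7 \right)} w R = \left(-2\right) \left(-7\right) 28 \cdot 713 = 14 \cdot 28 \cdot 713 = 392 \cdot 713 = 279496$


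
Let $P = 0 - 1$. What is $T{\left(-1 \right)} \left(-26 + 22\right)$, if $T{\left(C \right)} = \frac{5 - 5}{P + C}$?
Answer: $0$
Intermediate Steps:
$P = -1$
$T{\left(C \right)} = 0$ ($T{\left(C \right)} = \frac{5 - 5}{-1 + C} = \frac{0}{-1 + C} = 0$)
$T{\left(-1 \right)} \left(-26 + 22\right) = 0 \left(-26 + 22\right) = 0 \left(-4\right) = 0$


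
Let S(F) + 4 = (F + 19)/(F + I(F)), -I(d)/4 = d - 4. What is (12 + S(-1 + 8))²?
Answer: 196/25 ≈ 7.8400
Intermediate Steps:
I(d) = 16 - 4*d (I(d) = -4*(d - 4) = -4*(-4 + d) = 16 - 4*d)
S(F) = -4 + (19 + F)/(16 - 3*F) (S(F) = -4 + (F + 19)/(F + (16 - 4*F)) = -4 + (19 + F)/(16 - 3*F))
(12 + S(-1 + 8))² = (12 + (45 - 13*(-1 + 8))/(-16 + 3*(-1 + 8)))² = (12 + (45 - 13*7)/(-16 + 3*7))² = (12 + (45 - 91)/(-16 + 21))² = (12 - 46/5)² = (14/5)² = 196/25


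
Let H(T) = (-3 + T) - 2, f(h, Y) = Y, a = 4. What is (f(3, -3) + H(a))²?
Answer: 16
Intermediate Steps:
H(T) = -5 + T
(f(3, -3) + H(a))² = (-3 + (-5 + 4))² = (-3 - 1)² = (-4)² = 16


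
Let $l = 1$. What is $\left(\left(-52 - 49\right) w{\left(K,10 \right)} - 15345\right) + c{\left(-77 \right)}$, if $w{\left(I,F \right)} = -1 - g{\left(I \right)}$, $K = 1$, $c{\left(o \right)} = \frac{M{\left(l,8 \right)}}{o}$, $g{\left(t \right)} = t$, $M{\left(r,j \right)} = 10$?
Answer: $- \frac{1166021}{77} \approx -15143.0$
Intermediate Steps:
$c{\left(o \right)} = \frac{10}{o}$
$w{\left(I,F \right)} = -1 - I$
$\left(\left(-52 - 49\right) w{\left(K,10 \right)} - 15345\right) + c{\left(-77 \right)} = \left(\left(-52 - 49\right) \left(-1 - 1\right) - 15345\right) + \frac{10}{-77} = \left(- 101 \left(-1 - 1\right) - 15345\right) + 10 \left(- \frac{1}{77}\right) = \left(\left(-101\right) \left(-2\right) - 15345\right) - \frac{10}{77} = \left(202 - 15345\right) - \frac{10}{77} = -15143 - \frac{10}{77} = - \frac{1166021}{77}$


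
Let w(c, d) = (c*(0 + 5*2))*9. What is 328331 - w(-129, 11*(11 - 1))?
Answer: 339941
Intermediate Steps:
w(c, d) = 90*c (w(c, d) = (c*(0 + 10))*9 = (c*10)*9 = (10*c)*9 = 90*c)
328331 - w(-129, 11*(11 - 1)) = 328331 - 90*(-129) = 328331 - 1*(-11610) = 328331 + 11610 = 339941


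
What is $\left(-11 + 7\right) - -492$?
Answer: $488$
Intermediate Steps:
$\left(-11 + 7\right) - -492 = -4 + 492 = 488$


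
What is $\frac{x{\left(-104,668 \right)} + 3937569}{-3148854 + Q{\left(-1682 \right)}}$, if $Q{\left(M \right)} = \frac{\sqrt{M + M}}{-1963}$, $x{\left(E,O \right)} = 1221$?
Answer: $- \frac{11948020500131399385}{9551809602421241242} + \frac{112111749165 i}{9551809602421241242} \approx -1.2509 + 1.1737 \cdot 10^{-8} i$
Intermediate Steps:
$Q{\left(M \right)} = - \frac{\sqrt{2} \sqrt{M}}{1963}$ ($Q{\left(M \right)} = \sqrt{2 M} \left(- \frac{1}{1963}\right) = \sqrt{2} \sqrt{M} \left(- \frac{1}{1963}\right) = - \frac{\sqrt{2} \sqrt{M}}{1963}$)
$\frac{x{\left(-104,668 \right)} + 3937569}{-3148854 + Q{\left(-1682 \right)}} = \frac{1221 + 3937569}{-3148854 - \frac{\sqrt{2} \sqrt{-1682}}{1963}} = \frac{3938790}{-3148854 - \frac{\sqrt{2} \cdot 29 i \sqrt{2}}{1963}} = \frac{3938790}{-3148854 - \frac{58 i}{1963}} = 3938790 \frac{3853369 \left(-3148854 + \frac{58 i}{1963}\right)}{38207238409684964968} = \frac{7588805641755 \left(-3148854 + \frac{58 i}{1963}\right)}{19103619204842482484}$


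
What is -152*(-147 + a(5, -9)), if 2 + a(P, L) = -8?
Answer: 23864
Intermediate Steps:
a(P, L) = -10 (a(P, L) = -2 - 8 = -10)
-152*(-147 + a(5, -9)) = -152*(-147 - 10) = -152*(-157) = 23864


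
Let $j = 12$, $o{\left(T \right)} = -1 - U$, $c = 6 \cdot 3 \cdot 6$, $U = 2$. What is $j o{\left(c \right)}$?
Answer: $-36$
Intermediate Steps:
$c = 108$ ($c = 18 \cdot 6 = 108$)
$o{\left(T \right)} = -3$ ($o{\left(T \right)} = -1 - 2 = -3$)
$j o{\left(c \right)} = 12 \left(-3\right) = -36$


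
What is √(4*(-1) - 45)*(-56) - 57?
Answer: -57 - 392*I ≈ -57.0 - 392.0*I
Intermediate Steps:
√(4*(-1) - 45)*(-56) - 57 = √(-4 - 45)*(-56) - 57 = √(-49)*(-56) - 57 = (7*I)*(-56) - 57 = -392*I - 57 = -57 - 392*I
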